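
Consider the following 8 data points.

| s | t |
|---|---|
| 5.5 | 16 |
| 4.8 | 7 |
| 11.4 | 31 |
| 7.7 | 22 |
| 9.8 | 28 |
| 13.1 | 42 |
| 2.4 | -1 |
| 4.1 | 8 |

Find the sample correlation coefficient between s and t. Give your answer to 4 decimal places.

n = 8, Σx = 58.8, Σy = 153, Σxy = 1499.4, Σx² = 532.76, Σy² = 4363
Sxx = Σx² − (Σx)²/n = 532.76 − 432.18 = 100.58
Sxy = Σxy − (Σx)(Σy)/n = 1499.4 − 1124.55 = 374.85
Syy = Σy² − (Σy)²/n = 4363 − 2926.125 = 1436.875
r = Sxy/√(Sxx·Syy) = 374.85/√(144520.8875) = 374.85/380.159029 = 0.986035

0.9860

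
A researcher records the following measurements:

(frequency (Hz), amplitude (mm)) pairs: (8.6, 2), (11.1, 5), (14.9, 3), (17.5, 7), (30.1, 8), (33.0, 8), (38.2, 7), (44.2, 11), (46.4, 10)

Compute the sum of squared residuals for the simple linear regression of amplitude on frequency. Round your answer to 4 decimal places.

14.5978

n = 9, Σx = 244, Σy = 61, Σxy = 1962.3, Σx² = 8286.28, Σy² = 485
Sxx = Σx² − (Σx)²/n = 8286.28 − 6615.111111 = 1671.168889
Sxy = Σxy − (Σx)(Σy)/n = 1962.3 − 1653.777778 = 308.522222
Syy = Σy² − (Σy)²/n = 485 − 413.444444 = 71.555556
b = Sxy/Sxx = 308.522222/1671.168889 = 0.184615
SSE = Syy − b·Sxy = 71.555556 − 0.184615·308.522222 = 14.597840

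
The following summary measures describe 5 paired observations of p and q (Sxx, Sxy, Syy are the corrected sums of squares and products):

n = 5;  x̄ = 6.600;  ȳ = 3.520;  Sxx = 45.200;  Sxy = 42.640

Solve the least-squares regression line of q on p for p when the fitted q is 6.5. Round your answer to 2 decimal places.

b = Sxy/Sxx = 42.64/45.2 = 0.943363
a = ȳ − b·x̄ = 3.52 − 0.943363·6.6 = -2.706195
Set a + b·x = 6.5: x = (6.5 − (-2.706195)) / 0.943363 = 9.758912

9.76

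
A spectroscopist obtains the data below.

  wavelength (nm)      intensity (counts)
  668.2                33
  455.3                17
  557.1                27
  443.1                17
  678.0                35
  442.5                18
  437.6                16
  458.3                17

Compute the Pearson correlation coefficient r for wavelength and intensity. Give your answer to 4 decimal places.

n = 8, Σx = 4140.1, Σy = 180, Σxy = 98852.8, Σx² = 2217510.25, Σy² = 4490
Sxx = Σx² − (Σx)²/n = 2217510.25 − 2142553.50125 = 74956.74875
Sxy = Σxy − (Σx)(Σy)/n = 98852.8 − 93152.25 = 5700.55
Syy = Σy² − (Σy)²/n = 4490 − 4050 = 440
r = Sxy/√(Sxx·Syy) = 5700.55/√(32980969.45) = 5700.55/5742.906011 = 0.992625

0.9926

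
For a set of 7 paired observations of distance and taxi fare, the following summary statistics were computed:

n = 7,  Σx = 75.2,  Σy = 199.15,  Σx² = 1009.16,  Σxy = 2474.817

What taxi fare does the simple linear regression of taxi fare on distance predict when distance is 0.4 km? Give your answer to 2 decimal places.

Sxx = Σx² − (Σx)²/n = 1009.16 − 807.862857 = 201.297143
Sxy = Σxy − (Σx)(Σy)/n = 2474.817 − 2139.44 = 335.377
b = Sxy/Sxx = 335.377/201.297143 = 1.666079
a = ȳ − b·x̄ = 28.45 − 1.666079·10.742857 = 10.551548
ŷ(0.4) = a + b·0.4 = 10.551548 + 1.666079·0.4 = 11.217980

11.22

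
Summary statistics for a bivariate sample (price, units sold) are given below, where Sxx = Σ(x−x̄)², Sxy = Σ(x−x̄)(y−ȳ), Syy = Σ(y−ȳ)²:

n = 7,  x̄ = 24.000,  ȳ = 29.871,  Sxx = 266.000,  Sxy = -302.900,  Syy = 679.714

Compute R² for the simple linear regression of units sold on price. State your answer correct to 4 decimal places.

R² = Sxy²/(Sxx·Syy) = (-302.9)²/(266·679.714) = 0.507447

0.5074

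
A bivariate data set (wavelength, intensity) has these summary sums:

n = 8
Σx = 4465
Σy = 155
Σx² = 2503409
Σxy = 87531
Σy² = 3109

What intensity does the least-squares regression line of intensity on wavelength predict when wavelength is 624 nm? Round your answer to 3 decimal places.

25.288

Sxx = Σx² − (Σx)²/n = 2503409 − 2492028.125 = 11380.875
Sxy = Σxy − (Σx)(Σy)/n = 87531 − 86509.375 = 1021.625
b = Sxy/Sxx = 1021.625/11380.875 = 0.089767
a = ȳ − b·x̄ = 19.375 − 0.089767·558.125 = -30.726108
ŷ(624) = a + b·624 = -30.726108 + 0.089767·624 = 25.288390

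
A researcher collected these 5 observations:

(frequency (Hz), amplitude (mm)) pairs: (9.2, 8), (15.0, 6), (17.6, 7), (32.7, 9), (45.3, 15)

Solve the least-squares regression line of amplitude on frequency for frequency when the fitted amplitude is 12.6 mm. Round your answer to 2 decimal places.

n = 5, Σx = 119.8, Σy = 45, Σxy = 1260.6, Σx² = 3740.78
Sxx = Σx² − (Σx)²/n = 3740.78 − 2870.408 = 870.372
Sxy = Σxy − (Σx)(Σy)/n = 1260.6 − 1078.2 = 182.4
b = Sxy/Sxx = 182.4/870.372 = 0.209566
a = ȳ − b·x̄ = 9 − 0.209566·23.96 = 3.978809
Set a + b·x = 12.6: x = (12.6 − 3.978809) / 0.209566 = 41.138395

41.14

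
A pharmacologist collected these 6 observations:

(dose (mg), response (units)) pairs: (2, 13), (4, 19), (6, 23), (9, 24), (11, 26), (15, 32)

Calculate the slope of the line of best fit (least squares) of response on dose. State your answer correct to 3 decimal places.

1.296

n = 6, Σx = 47, Σy = 137, Σxy = 1222, Σx² = 483
Sxx = Σx² − (Σx)²/n = 483 − 368.166667 = 114.833333
Sxy = Σxy − (Σx)(Σy)/n = 1222 − 1073.166667 = 148.833333
b = Sxy/Sxx = 148.833333/114.833333 = 1.296081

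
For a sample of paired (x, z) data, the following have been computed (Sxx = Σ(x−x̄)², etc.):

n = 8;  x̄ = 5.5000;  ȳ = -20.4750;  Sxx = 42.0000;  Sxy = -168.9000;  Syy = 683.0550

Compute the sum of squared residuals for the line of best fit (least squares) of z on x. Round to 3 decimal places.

b = Sxy/Sxx = -168.9/42 = -4.021429
SSE = Syy − b·Sxy = 683.055 − (-4.021429)·(-168.9) = 3.835714

3.836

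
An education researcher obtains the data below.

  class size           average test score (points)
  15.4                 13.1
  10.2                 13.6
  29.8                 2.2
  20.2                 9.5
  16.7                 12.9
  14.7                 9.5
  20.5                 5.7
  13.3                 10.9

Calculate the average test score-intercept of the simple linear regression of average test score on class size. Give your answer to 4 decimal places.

n = 8, Σx = 140.8, Σy = 77.4, Σxy = 1214.82, Σx² = 2729.4
Sxx = Σx² − (Σx)²/n = 2729.4 − 2478.08 = 251.32
Sxy = Σxy − (Σx)(Σy)/n = 1214.82 − 1362.24 = -147.42
b = Sxy/Sxx = -147.42/251.32 = -0.586583
a = ȳ − b·x̄ = 9.675 − (-0.586583)·17.6 = 19.998858

19.9989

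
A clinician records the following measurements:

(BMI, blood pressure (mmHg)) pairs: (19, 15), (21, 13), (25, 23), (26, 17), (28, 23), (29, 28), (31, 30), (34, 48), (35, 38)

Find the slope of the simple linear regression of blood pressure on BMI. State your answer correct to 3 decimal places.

n = 9, Σx = 248, Σy = 235, Σxy = 6923, Σx² = 7070
Sxx = Σx² − (Σx)²/n = 7070 − 6833.777778 = 236.222222
Sxy = Σxy − (Σx)(Σy)/n = 6923 − 6475.555556 = 447.444444
b = Sxy/Sxx = 447.444444/236.222222 = 1.894167

1.894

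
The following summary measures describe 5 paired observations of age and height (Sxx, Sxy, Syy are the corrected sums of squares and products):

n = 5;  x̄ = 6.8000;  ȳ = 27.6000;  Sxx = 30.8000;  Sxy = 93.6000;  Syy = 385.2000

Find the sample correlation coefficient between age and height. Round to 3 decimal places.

0.859

r = Sxy/√(Sxx·Syy) = 93.6/√(11864.16) = 93.6/108.922725 = 0.859325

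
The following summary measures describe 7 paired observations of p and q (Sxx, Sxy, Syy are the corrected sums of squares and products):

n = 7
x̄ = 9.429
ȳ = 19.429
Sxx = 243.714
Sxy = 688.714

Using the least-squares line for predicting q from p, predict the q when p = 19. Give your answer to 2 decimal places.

46.48

b = Sxy/Sxx = 688.714/243.714 = 2.825911
a = ȳ − b·x̄ = 19.429 − 2.825911·9.429 = -7.216512
ŷ(19) = a + b·19 = -7.216512 + 2.825911·19 = 46.475791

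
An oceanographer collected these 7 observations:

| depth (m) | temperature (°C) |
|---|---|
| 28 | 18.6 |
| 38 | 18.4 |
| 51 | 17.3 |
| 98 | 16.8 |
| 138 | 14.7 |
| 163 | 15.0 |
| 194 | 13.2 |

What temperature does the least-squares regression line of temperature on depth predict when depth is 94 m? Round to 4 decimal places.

16.5114

n = 7, Σx = 710, Σy = 114, Σxy = 10783.1, Σx² = 97682
Sxx = Σx² − (Σx)²/n = 97682 − 72014.285714 = 25667.714286
Sxy = Σxy − (Σx)(Σy)/n = 10783.1 − 11562.857143 = -779.757143
b = Sxy/Sxx = -779.757143/25667.714286 = -0.030379
a = ȳ − b·x̄ = 16.285714 − (-0.030379)·101.428571 = 19.367004
ŷ(94) = a + b·94 = 19.367004 + (-0.030379)·94 = 16.511386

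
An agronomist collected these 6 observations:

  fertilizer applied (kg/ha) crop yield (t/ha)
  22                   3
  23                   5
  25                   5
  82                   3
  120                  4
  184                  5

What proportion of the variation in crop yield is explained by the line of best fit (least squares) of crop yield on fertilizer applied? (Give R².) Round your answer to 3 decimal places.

0.025

n = 6, Σx = 456, Σy = 25, Σxy = 1952, Σx² = 56618, Σy² = 109
Sxx = Σx² − (Σx)²/n = 56618 − 34656 = 21962
Sxy = Σxy − (Σx)(Σy)/n = 1952 − 1900 = 52
Syy = Σy² − (Σy)²/n = 109 − 104.166667 = 4.833333
R² = Sxy²/(Sxx·Syy) = (52)²/(21962·4.833333) = 0.025473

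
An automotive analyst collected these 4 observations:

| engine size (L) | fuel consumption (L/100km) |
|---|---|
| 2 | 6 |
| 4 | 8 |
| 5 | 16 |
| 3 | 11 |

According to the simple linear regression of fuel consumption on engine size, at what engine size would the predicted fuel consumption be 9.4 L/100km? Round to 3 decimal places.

n = 4, Σx = 14, Σy = 41, Σxy = 157, Σx² = 54
Sxx = Σx² − (Σx)²/n = 54 − 49 = 5
Sxy = Σxy − (Σx)(Σy)/n = 157 − 143.5 = 13.5
b = Sxy/Sxx = 13.5/5 = 2.7
a = ȳ − b·x̄ = 10.25 − 2.7·3.5 = 0.8
Set a + b·x = 9.4: x = (9.4 − 0.8) / 2.7 = 3.185185

3.185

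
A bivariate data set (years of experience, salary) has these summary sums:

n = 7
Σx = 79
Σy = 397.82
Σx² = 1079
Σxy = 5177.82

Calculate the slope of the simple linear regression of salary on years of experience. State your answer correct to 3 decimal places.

Sxx = Σx² − (Σx)²/n = 1079 − 891.571429 = 187.428571
Sxy = Σxy − (Σx)(Σy)/n = 5177.82 − 4489.682857 = 688.137143
b = Sxy/Sxx = 688.137143/187.428571 = 3.671463

3.671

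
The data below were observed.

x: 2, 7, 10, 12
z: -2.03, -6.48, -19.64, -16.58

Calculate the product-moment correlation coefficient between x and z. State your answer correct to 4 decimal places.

n = 4, Σx = 31, Σy = -44.73, Σxy = -444.78, Σx² = 297, Σy² = 706.7373
Sxx = Σx² − (Σx)²/n = 297 − 240.25 = 56.75
Sxy = Σxy − (Σx)(Σy)/n = -444.78 − (-346.6575) = -98.1225
Syy = Σy² − (Σy)²/n = 706.7373 − 500.193225 = 206.544075
r = Sxy/√(Sxx·Syy) = -98.1225/√(11721.376256) = -98.1225/108.265305 = -0.906315

-0.9063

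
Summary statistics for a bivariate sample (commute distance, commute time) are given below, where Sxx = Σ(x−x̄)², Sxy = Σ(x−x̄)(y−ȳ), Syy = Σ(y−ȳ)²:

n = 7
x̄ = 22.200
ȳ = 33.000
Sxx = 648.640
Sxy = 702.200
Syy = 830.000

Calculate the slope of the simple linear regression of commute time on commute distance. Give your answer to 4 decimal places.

1.0826

b = Sxy/Sxx = 702.2/648.64 = 1.082573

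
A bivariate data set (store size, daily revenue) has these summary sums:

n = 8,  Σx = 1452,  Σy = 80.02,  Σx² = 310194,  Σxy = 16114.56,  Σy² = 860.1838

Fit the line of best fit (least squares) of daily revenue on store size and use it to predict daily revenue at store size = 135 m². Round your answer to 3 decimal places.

Sxx = Σx² − (Σx)²/n = 310194 − 263538 = 46656
Sxy = Σxy − (Σx)(Σy)/n = 16114.56 − 14523.63 = 1590.93
b = Sxy/Sxx = 1590.93/46656 = 0.034099
a = ȳ − b·x̄ = 10.0025 − 0.034099·181.5 = 3.813504
ŷ(135) = a + b·135 = 3.813504 + 0.034099·135 = 8.416889

8.417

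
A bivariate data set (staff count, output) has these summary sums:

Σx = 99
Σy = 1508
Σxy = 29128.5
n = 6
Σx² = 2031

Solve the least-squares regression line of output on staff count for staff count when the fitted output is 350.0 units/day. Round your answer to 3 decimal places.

25.736

Sxx = Σx² − (Σx)²/n = 2031 − 1633.5 = 397.5
Sxy = Σxy − (Σx)(Σy)/n = 29128.5 − 24882 = 4246.5
b = Sxy/Sxx = 4246.5/397.5 = 10.683019
a = ȳ − b·x̄ = 251.333333 − 10.683019·16.5 = 75.063522
Set a + b·x = 350.0: x = (350.0 − 75.063522) / 10.683019 = 25.735841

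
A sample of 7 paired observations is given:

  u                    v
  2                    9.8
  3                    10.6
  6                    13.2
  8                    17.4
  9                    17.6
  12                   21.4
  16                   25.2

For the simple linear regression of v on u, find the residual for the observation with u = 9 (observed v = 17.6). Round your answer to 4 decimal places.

0.0018

n = 7, Σx = 56, Σy = 115.2, Σxy = 1088.2, Σx² = 594
Sxx = Σx² − (Σx)²/n = 594 − 448 = 146
Sxy = Σxy − (Σx)(Σy)/n = 1088.2 − 921.6 = 166.6
b = Sxy/Sxx = 166.6/146 = 1.141096
a = ȳ − b·x̄ = 16.457143 − 1.141096·8 = 7.328376
ŷ(9) = 7.328376 + 1.141096·9 = 17.598239
residual = y − ŷ = 17.6 − 17.598239 = 0.001761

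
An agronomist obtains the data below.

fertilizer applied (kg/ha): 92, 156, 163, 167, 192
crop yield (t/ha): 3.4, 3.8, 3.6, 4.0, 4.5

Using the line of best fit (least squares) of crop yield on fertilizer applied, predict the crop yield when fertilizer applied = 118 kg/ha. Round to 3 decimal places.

n = 5, Σx = 770, Σy = 19.3, Σxy = 3024.4, Σx² = 124122
Sxx = Σx² − (Σx)²/n = 124122 − 118580 = 5542
Sxy = Σxy − (Σx)(Σy)/n = 3024.4 − 2972.2 = 52.2
b = Sxy/Sxx = 52.2/5542 = 0.009419
a = ȳ − b·x̄ = 3.86 − 0.009419·154 = 2.409477
ŷ(118) = a + b·118 = 2.409477 + 0.009419·118 = 3.520917

3.521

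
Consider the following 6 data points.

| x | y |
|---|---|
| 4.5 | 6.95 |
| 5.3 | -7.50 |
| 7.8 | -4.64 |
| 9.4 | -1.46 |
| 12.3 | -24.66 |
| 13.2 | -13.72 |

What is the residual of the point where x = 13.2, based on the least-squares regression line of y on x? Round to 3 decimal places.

n = 6, Σx = 52.5, Σy = -45.03, Σxy = -542.813, Σx² = 523.07
Sxx = Σx² − (Σx)²/n = 523.07 − 459.375 = 63.695
Sxy = Σxy − (Σx)(Σy)/n = -542.813 − (-394.0125) = -148.8005
b = Sxy/Sxx = -148.8005/63.695 = -2.336141
a = ȳ − b·x̄ = -7.505 − (-2.336141)·8.75 = 12.936234
ŷ(13.2) = 12.936234 + (-2.336141)·13.2 = -17.900827
residual = y − ŷ = -13.72 − (-17.900827) = 4.180827

4.181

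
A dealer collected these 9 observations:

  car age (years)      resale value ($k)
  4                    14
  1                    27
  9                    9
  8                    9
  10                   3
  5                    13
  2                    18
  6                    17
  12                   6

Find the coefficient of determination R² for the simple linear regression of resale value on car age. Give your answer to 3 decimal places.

0.814

n = 9, Σx = 57, Σy = 116, Σxy = 541, Σx² = 471, Σy² = 1914
Sxx = Σx² − (Σx)²/n = 471 − 361 = 110
Sxy = Σxy − (Σx)(Σy)/n = 541 − 734.666667 = -193.666667
Syy = Σy² − (Σy)²/n = 1914 − 1495.111111 = 418.888889
R² = Sxy²/(Sxx·Syy) = (-193.666667)²/(110·418.888889) = 0.813988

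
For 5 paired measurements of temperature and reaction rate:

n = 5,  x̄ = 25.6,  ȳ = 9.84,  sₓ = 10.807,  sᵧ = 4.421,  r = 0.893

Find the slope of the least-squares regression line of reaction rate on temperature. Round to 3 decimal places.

b = r · sᵧ/sₓ = 0.893 · 4.421/10.807 = 0.365314

0.365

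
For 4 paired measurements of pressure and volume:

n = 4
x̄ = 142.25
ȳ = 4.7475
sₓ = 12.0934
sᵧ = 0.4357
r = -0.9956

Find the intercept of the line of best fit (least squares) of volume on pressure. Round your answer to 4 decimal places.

9.8499

b = r · sᵧ/sₓ = -0.9956 · 0.4357/12.0934 = -0.035869
a = ȳ − b·x̄ = 4.7475 − (-0.035869)·142.25 = 9.849921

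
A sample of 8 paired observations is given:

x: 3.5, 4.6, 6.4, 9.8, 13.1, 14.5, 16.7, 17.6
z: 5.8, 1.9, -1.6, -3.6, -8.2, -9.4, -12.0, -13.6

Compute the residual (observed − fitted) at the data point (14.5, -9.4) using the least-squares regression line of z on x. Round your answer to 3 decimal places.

0.278

n = 8, Σx = 86.2, Σy = -40.7, Σxy = -699.96, Σx² = 1140.92
Sxx = Σx² − (Σx)²/n = 1140.92 − 928.805 = 212.115
Sxy = Σxy − (Σx)(Σy)/n = -699.96 − (-438.5425) = -261.4175
b = Sxy/Sxx = -261.4175/212.115 = -1.232433
a = ȳ − b·x̄ = -5.0875 − (-1.232433)·10.775 = 8.191964
ŷ(14.5) = 8.191964 + (-1.232433)·14.5 = -9.678312
residual = y − ŷ = -9.4 − (-9.678312) = 0.278312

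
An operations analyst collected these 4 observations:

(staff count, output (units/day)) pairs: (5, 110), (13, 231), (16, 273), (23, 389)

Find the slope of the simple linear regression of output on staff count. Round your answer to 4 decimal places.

15.4438

n = 4, Σx = 57, Σy = 1003, Σxy = 16868, Σx² = 979
Sxx = Σx² − (Σx)²/n = 979 − 812.25 = 166.75
Sxy = Σxy − (Σx)(Σy)/n = 16868 − 14292.75 = 2575.25
b = Sxy/Sxx = 2575.25/166.75 = 15.443778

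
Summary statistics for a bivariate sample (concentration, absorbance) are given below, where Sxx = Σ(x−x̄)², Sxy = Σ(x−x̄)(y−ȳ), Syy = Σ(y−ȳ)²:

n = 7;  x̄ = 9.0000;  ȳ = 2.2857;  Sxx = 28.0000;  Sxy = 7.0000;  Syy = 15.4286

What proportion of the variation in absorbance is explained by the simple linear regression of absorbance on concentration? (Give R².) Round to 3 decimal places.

R² = Sxy²/(Sxx·Syy) = (7)²/(28·15.4286) = 0.113426

0.113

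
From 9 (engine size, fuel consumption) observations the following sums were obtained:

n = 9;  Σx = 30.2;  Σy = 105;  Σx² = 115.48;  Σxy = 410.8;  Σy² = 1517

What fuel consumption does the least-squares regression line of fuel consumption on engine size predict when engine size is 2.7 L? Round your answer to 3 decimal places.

8.956

Sxx = Σx² − (Σx)²/n = 115.48 − 101.337778 = 14.142222
Sxy = Σxy − (Σx)(Σy)/n = 410.8 − 352.333333 = 58.466667
b = Sxy/Sxx = 58.466667/14.142222 = 4.134192
a = ȳ − b·x̄ = 11.666667 − 4.134192·3.355556 = -2.205845
ŷ(2.7) = a + b·2.7 = -2.205845 + 4.134192·2.7 = 8.956474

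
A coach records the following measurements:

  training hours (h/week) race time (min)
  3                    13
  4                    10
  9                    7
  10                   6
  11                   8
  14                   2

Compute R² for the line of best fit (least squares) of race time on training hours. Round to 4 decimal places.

n = 6, Σx = 51, Σy = 46, Σxy = 318, Σx² = 523, Σy² = 422
Sxx = Σx² − (Σx)²/n = 523 − 433.5 = 89.5
Sxy = Σxy − (Σx)(Σy)/n = 318 − 391 = -73
Syy = Σy² − (Σy)²/n = 422 − 352.666667 = 69.333333
R² = Sxy²/(Sxx·Syy) = (-73)²/(89.5·69.333333) = 0.858777

0.8588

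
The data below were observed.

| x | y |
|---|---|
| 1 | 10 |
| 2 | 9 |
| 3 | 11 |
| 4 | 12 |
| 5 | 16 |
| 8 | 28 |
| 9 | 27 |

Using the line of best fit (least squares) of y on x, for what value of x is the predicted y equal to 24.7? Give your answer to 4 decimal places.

7.8680

n = 7, Σx = 32, Σy = 113, Σxy = 656, Σx² = 200
Sxx = Σx² − (Σx)²/n = 200 − 146.285714 = 53.714286
Sxy = Σxy − (Σx)(Σy)/n = 656 − 516.571429 = 139.428571
b = Sxy/Sxx = 139.428571/53.714286 = 2.595745
a = ȳ − b·x̄ = 16.142857 − 2.595745·4.571429 = 4.276596
Set a + b·x = 24.7: x = (24.7 − 4.276596) / 2.595745 = 7.868033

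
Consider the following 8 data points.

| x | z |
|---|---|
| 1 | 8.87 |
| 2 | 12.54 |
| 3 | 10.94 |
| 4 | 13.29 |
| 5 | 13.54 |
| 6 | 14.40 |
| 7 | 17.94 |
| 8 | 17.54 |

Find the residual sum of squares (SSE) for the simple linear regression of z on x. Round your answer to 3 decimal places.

8.122

n = 8, Σx = 36, Σy = 109.06, Σxy = 539.93, Σx² = 204, Σy² = 1552.423
Sxx = Σx² − (Σx)²/n = 204 − 162 = 42
Sxy = Σxy − (Σx)(Σy)/n = 539.93 − 490.77 = 49.16
Syy = Σy² − (Σy)²/n = 1552.423 − 1486.76045 = 65.66255
b = Sxy/Sxx = 49.16/42 = 1.170476
SSE = Syy − b·Sxy = 65.66255 − 1.170476·49.16 = 8.121940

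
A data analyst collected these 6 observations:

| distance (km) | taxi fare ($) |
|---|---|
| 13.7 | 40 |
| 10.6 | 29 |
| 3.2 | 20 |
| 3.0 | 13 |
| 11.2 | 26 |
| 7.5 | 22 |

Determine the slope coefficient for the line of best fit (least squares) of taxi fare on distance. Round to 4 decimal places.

1.8926

n = 6, Σx = 49.2, Σy = 150, Σxy = 1414.6, Σx² = 500.98
Sxx = Σx² − (Σx)²/n = 500.98 − 403.44 = 97.54
Sxy = Σxy − (Σx)(Σy)/n = 1414.6 − 1230 = 184.6
b = Sxy/Sxx = 184.6/97.54 = 1.892557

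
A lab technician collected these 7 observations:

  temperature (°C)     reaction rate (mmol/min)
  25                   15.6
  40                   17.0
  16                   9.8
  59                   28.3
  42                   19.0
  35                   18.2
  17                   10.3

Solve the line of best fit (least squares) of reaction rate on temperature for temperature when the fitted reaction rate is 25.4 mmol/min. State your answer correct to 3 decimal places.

n = 7, Σx = 234, Σy = 118.2, Σxy = 4506.6, Σx² = 9240
Sxx = Σx² − (Σx)²/n = 9240 − 7822.285714 = 1417.714286
Sxy = Σxy − (Σx)(Σy)/n = 4506.6 − 3951.257143 = 555.342857
b = Sxy/Sxx = 555.342857/1417.714286 = 0.391717
a = ȳ − b·x̄ = 16.885714 − 0.391717·33.428571 = 3.791173
Set a + b·x = 25.4: x = (25.4 − 3.791173) / 0.391717 = 55.164377

55.164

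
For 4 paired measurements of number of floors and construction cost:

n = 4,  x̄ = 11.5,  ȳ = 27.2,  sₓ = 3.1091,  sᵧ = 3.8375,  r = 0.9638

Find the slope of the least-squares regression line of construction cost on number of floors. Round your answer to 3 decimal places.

b = r · sᵧ/sₓ = 0.9638 · 3.8375/3.1091 = 1.189599

1.190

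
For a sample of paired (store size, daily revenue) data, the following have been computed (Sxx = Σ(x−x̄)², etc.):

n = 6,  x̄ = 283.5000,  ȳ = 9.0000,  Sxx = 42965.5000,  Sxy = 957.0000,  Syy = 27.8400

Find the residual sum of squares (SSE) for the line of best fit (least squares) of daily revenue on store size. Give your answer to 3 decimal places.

b = Sxy/Sxx = 957/42965.5 = 0.022274
SSE = Syy − b·Sxy = 27.84 − 0.022274·957 = 6.524084

6.524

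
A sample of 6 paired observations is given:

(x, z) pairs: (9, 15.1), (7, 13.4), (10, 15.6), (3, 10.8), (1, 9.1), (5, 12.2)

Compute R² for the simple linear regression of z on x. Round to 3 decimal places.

n = 6, Σx = 35, Σy = 76.2, Σxy = 488.2, Σx² = 265, Σy² = 999.22
Sxx = Σx² − (Σx)²/n = 265 − 204.166667 = 60.833333
Sxy = Σxy − (Σx)(Σy)/n = 488.2 − 444.5 = 43.7
Syy = Σy² − (Σy)²/n = 999.22 − 967.74 = 31.48
R² = Sxy²/(Sxx·Syy) = (43.7)²/(60.833333·31.48) = 0.997210

0.997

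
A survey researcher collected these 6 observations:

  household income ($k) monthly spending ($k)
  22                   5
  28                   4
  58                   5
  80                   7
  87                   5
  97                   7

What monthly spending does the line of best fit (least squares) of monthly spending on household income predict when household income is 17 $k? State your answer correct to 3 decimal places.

n = 6, Σx = 372, Σy = 33, Σxy = 2186, Σx² = 28010
Sxx = Σx² − (Σx)²/n = 28010 − 23064 = 4946
Sxy = Σxy − (Σx)(Σy)/n = 2186 − 2046 = 140
b = Sxy/Sxx = 140/4946 = 0.028306
a = ȳ − b·x̄ = 5.5 − 0.028306·62 = 3.745047
ŷ(17) = a + b·17 = 3.745047 + 0.028306·17 = 4.226243

4.226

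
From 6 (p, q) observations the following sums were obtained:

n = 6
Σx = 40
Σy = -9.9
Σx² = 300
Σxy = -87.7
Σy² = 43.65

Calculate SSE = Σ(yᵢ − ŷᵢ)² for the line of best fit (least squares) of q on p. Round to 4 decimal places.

Sxx = Σx² − (Σx)²/n = 300 − 266.666667 = 33.333333
Sxy = Σxy − (Σx)(Σy)/n = -87.7 − (-66) = -21.7
Syy = Σy² − (Σy)²/n = 43.65 − 16.335 = 27.315
b = Sxy/Sxx = -21.7/33.333333 = -0.651
SSE = Syy − b·Sxy = 27.315 − (-0.651)·(-21.7) = 13.1883

13.1883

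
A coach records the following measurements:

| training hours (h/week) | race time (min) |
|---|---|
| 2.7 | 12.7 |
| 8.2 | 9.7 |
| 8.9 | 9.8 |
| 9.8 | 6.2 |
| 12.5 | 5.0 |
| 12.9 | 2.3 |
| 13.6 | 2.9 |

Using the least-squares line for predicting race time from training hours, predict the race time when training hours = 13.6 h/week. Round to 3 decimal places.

n = 7, Σx = 68.6, Σy = 48.6, Σxy = 393.42, Σx² = 757.4
Sxx = Σx² − (Σx)²/n = 757.4 − 672.28 = 85.12
Sxy = Σxy − (Σx)(Σy)/n = 393.42 − 476.28 = -82.86
b = Sxy/Sxx = -82.86/85.12 = -0.973449
a = ȳ − b·x̄ = 6.942857 − (-0.973449)·9.8 = 16.482660
ŷ(13.6) = a + b·13.6 = 16.482660 + (-0.973449)·13.6 = 3.24375

3.244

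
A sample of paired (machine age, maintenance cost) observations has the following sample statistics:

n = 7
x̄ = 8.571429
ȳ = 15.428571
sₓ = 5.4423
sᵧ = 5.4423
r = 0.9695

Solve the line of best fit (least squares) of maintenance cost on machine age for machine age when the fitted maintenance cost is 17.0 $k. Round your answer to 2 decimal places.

b = r · sᵧ/sₓ = 0.9695 · 5.4423/5.4423 = 0.9695
a = ȳ − b·x̄ = 15.428571 − 0.9695·8.571429 = 7.118571
Set a + b·x = 17.0: x = (17.0 − 7.118571) / 0.9695 = 10.192294

10.19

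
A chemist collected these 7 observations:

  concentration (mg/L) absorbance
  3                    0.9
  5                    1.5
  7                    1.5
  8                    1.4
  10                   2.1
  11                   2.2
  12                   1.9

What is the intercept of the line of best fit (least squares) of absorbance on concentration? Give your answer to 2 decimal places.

n = 7, Σx = 56, Σy = 11.5, Σxy = 99.9, Σx² = 512
Sxx = Σx² − (Σx)²/n = 512 − 448 = 64
Sxy = Σxy − (Σx)(Σy)/n = 99.9 − 92 = 7.9
b = Sxy/Sxx = 7.9/64 = 0.123438
a = ȳ − b·x̄ = 1.642857 − 0.123438·8 = 0.655357

0.66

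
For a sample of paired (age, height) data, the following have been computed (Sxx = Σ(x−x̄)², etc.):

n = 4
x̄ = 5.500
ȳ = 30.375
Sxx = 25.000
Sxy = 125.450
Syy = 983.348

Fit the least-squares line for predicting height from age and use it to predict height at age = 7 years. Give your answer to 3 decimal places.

37.902

b = Sxy/Sxx = 125.45/25 = 5.018
a = ȳ − b·x̄ = 30.375 − 5.018·5.5 = 2.776
ŷ(7) = a + b·7 = 2.776 + 5.018·7 = 37.902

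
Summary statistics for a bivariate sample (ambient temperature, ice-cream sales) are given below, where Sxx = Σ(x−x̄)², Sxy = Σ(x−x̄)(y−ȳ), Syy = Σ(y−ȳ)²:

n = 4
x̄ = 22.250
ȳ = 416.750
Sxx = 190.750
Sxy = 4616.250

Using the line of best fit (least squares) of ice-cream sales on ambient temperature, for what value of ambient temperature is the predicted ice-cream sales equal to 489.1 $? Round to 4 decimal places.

b = Sxy/Sxx = 4616.25/190.75 = 24.200524
a = ȳ − b·x̄ = 416.75 − 24.200524·22.25 = -121.711664
Set a + b·x = 489.1: x = (489.1 − (-121.711664)) / 24.200524 = 25.239605

25.2396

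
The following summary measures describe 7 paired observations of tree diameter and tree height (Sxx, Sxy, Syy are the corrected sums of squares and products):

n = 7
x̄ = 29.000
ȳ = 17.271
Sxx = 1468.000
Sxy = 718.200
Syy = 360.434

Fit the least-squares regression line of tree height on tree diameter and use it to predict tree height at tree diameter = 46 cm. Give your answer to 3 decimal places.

25.588

b = Sxy/Sxx = 718.2/1468 = 0.489237
a = ȳ − b·x̄ = 17.271 − 0.489237·29 = 3.083125
ŷ(46) = a + b·46 = 3.083125 + 0.489237·46 = 25.588030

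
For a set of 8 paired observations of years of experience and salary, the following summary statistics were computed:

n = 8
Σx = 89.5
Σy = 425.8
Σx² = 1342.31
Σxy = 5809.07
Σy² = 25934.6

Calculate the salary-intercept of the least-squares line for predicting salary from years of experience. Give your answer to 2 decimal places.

Sxx = Σx² − (Σx)²/n = 1342.31 − 1001.28125 = 341.02875
Sxy = Σxy − (Σx)(Σy)/n = 5809.07 − 4763.6375 = 1045.4325
b = Sxy/Sxx = 1045.4325/341.02875 = 3.065526
a = ȳ − b·x̄ = 53.225 − 3.065526·11.1875 = 18.929428

18.93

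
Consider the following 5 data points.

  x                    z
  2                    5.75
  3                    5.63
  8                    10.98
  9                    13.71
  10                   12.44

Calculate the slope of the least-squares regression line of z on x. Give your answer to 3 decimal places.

n = 5, Σx = 32, Σy = 48.51, Σxy = 364.02, Σx² = 258
Sxx = Σx² − (Σx)²/n = 258 − 204.8 = 53.2
Sxy = Σxy − (Σx)(Σy)/n = 364.02 − 310.464 = 53.556
b = Sxy/Sxx = 53.556/53.2 = 1.006692

1.007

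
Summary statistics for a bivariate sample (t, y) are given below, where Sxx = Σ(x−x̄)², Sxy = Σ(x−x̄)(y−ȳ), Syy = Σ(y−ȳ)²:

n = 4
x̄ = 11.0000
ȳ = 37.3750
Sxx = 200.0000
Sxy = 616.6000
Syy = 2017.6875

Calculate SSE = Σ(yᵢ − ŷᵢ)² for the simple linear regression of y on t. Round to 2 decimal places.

116.71

b = Sxy/Sxx = 616.6/200 = 3.083
SSE = Syy − b·Sxy = 2017.6875 − 3.083·616.6 = 116.7097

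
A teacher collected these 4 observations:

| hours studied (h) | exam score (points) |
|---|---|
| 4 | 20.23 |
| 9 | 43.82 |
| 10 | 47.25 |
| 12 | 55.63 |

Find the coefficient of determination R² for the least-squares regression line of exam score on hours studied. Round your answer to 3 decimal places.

n = 4, Σx = 35, Σy = 166.93, Σxy = 1615.36, Σx² = 341, Σy² = 7656.7047
Sxx = Σx² − (Σx)²/n = 341 − 306.25 = 34.75
Sxy = Σxy − (Σx)(Σy)/n = 1615.36 − 1460.6375 = 154.7225
Syy = Σy² − (Σy)²/n = 7656.7047 − 6966.406225 = 690.298475
R² = Sxy²/(Sxx·Syy) = (154.7225)²/(34.75·690.298475) = 0.997965

0.998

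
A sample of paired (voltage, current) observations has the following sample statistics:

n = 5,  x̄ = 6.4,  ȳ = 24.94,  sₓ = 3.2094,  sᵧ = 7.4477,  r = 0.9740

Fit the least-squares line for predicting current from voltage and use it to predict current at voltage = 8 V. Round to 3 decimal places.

b = r · sᵧ/sₓ = 0.974 · 7.4477/3.2094 = 2.260254
a = ȳ − b·x̄ = 24.94 − 2.260254·6.4 = 10.474373
ŷ(8) = a + b·8 = 10.474373 + 2.260254·8 = 28.556407

28.556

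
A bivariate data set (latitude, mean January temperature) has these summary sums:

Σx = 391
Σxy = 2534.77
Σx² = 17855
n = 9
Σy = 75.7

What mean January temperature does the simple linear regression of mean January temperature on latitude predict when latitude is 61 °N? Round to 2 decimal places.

Sxx = Σx² − (Σx)²/n = 17855 − 16986.777778 = 868.222222
Sxy = Σxy − (Σx)(Σy)/n = 2534.77 − 3288.744444 = -753.974444
b = Sxy/Sxx = -753.974444/868.222222 = -0.868412
a = ȳ − b·x̄ = 8.411111 − (-0.868412)·43.444444 = 46.138780
ŷ(61) = a + b·61 = 46.138780 + (-0.868412)·61 = -6.834341

-6.83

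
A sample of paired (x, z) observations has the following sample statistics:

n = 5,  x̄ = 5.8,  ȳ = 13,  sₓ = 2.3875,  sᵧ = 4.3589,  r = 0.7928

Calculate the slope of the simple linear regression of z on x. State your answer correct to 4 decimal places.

1.4474

b = r · sᵧ/sₓ = 0.7928 · 4.3589/2.3875 = 1.447429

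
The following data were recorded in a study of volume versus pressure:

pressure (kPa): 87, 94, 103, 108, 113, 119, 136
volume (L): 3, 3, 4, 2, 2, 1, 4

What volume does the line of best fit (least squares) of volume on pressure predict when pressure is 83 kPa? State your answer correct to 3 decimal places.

2.760

n = 7, Σx = 760, Σy = 19, Σxy = 2060, Σx² = 84104
Sxx = Σx² − (Σx)²/n = 84104 − 82514.285714 = 1589.714286
Sxy = Σxy − (Σx)(Σy)/n = 2060 − 2062.857143 = -2.857143
b = Sxy/Sxx = -2.857143/1589.714286 = -0.001797
a = ȳ − b·x̄ = 2.714286 − (-0.001797)·108.571429 = 2.909418
ŷ(83) = a + b·83 = 2.909418 + (-0.001797)·83 = 2.760244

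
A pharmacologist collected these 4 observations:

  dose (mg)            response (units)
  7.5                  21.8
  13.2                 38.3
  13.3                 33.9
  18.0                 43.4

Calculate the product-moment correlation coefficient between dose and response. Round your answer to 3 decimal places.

n = 4, Σx = 52, Σy = 137.4, Σxy = 1901.13, Σx² = 731.38, Σy² = 4974.9
Sxx = Σx² − (Σx)²/n = 731.38 − 676 = 55.38
Sxy = Σxy − (Σx)(Σy)/n = 1901.13 − 1786.2 = 114.93
Syy = Σy² − (Σy)²/n = 4974.9 − 4719.69 = 255.21
r = Sxy/√(Sxx·Syy) = 114.93/√(14133.5298) = 114.93/118.884523 = 0.966736

0.967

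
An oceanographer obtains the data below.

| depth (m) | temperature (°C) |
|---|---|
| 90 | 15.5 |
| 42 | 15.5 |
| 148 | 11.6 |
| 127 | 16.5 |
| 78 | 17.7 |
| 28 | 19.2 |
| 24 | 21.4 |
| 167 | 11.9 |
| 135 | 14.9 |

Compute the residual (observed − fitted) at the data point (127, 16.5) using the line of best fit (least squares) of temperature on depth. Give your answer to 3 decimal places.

n = 9, Σx = 839, Σy = 144.2, Σxy = 12288.9, Σx² = 101455
Sxx = Σx² − (Σx)²/n = 101455 − 78213.444444 = 23241.555556
Sxy = Σxy − (Σx)(Σy)/n = 12288.9 − 13442.644444 = -1153.744444
b = Sxy/Sxx = -1153.744444/23241.555556 = -0.049641
a = ȳ − b·x̄ = 16.022222 − (-0.049641)·93.222222 = 20.649908
ŷ(127) = 20.649908 + (-0.049641)·127 = 14.345444
residual = y − ŷ = 16.5 − 14.345444 = 2.154556

2.155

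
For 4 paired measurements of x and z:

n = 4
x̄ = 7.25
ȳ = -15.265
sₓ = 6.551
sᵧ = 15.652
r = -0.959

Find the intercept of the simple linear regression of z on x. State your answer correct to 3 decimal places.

b = r · sᵧ/sₓ = -0.959 · 15.652/6.551 = -2.291294
a = ȳ − b·x̄ = -15.265 − (-2.291294)·7.25 = 1.346883

1.347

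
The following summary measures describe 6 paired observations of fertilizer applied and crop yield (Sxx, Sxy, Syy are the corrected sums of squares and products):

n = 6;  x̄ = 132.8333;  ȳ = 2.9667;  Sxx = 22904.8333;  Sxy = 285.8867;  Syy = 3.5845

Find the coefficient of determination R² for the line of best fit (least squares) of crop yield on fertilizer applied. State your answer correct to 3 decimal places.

R² = Sxy²/(Sxx·Syy) = (285.8867)²/(22904.8333·3.5845) = 0.995479

0.995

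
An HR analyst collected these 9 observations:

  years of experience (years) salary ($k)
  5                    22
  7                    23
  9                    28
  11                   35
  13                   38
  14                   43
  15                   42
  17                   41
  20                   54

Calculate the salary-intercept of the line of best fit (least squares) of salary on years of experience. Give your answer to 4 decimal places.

n = 9, Σx = 111, Σy = 326, Σxy = 4411, Σx² = 1555
Sxx = Σx² − (Σx)²/n = 1555 − 1369 = 186
Sxy = Σxy − (Σx)(Σy)/n = 4411 − 4020.666667 = 390.333333
b = Sxy/Sxx = 390.333333/186 = 2.098566
a = ȳ − b·x̄ = 36.222222 − 2.098566·12.333333 = 10.339904

10.3399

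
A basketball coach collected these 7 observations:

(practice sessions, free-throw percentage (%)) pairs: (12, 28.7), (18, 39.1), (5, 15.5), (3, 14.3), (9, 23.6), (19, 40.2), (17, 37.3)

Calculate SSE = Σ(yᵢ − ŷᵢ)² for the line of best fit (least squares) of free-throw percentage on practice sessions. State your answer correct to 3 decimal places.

2.674

n = 7, Σx = 83, Σy = 198.7, Σxy = 2778.9, Σx² = 1233, Σy² = 6361.53
Sxx = Σx² − (Σx)²/n = 1233 − 984.142857 = 248.857143
Sxy = Σxy − (Σx)(Σy)/n = 2778.9 − 2356.014286 = 422.885714
Syy = Σy² − (Σy)²/n = 6361.53 − 5640.241429 = 721.288571
b = Sxy/Sxx = 422.885714/248.857143 = 1.699311
SSE = Syy − b·Sxy = 721.288571 − 1.699311·422.885714 = 2.674168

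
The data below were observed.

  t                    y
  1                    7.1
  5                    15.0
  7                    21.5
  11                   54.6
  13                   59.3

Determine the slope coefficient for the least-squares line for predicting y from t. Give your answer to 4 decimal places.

n = 5, Σx = 37, Σy = 157.5, Σxy = 1604.1, Σx² = 365
Sxx = Σx² − (Σx)²/n = 365 − 273.8 = 91.2
Sxy = Σxy − (Σx)(Σy)/n = 1604.1 − 1165.5 = 438.6
b = Sxy/Sxx = 438.6/91.2 = 4.809211

4.8092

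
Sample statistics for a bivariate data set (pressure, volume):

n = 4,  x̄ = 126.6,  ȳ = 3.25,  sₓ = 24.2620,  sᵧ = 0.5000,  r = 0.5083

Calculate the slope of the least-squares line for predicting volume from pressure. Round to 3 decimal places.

0.010

b = r · sᵧ/sₓ = 0.5083 · 0.5/24.262 = 0.010475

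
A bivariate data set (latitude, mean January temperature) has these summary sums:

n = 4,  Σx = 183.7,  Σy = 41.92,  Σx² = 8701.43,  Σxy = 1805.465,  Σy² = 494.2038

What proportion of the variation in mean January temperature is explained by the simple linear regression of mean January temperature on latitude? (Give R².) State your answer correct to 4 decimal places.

0.9853

Sxx = Σx² − (Σx)²/n = 8701.43 − 8436.4225 = 265.0075
Sxy = Σxy − (Σx)(Σy)/n = 1805.465 − 1925.176 = -119.711
Syy = Σy² − (Σy)²/n = 494.2038 − 439.3216 = 54.8822
R² = Sxy²/(Sxx·Syy) = (-119.711)²/(265.0075·54.8822) = 0.985323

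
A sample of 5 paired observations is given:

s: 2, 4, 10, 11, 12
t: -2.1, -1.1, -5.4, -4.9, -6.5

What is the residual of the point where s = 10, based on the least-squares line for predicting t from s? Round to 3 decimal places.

n = 5, Σx = 39, Σy = -20, Σxy = -194.5, Σx² = 385
Sxx = Σx² − (Σx)²/n = 385 − 304.2 = 80.8
Sxy = Σxy − (Σx)(Σy)/n = -194.5 − (-156) = -38.5
b = Sxy/Sxx = -38.5/80.8 = -0.476485
a = ȳ − b·x̄ = -4 − (-0.476485)·7.8 = -0.283416
ŷ(10) = -0.283416 + (-0.476485)·10 = -5.048267
residual = y − ŷ = -5.4 − (-5.048267) = -0.351733

-0.352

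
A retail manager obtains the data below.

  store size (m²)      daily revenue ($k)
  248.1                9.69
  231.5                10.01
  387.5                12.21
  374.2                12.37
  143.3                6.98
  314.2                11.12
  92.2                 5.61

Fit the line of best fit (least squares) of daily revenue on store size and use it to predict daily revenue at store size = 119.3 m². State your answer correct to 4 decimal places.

n = 7, Σx = 1791, Σy = 67.99, Σxy = 19093.013, Σx² = 533085.12
Sxx = Σx² − (Σx)²/n = 533085.12 − 458240.142857 = 74844.977143
Sxy = Σxy − (Σx)(Σy)/n = 19093.013 − 17395.727143 = 1697.285857
b = Sxy/Sxx = 1697.285857/74844.977143 = 0.022677
a = ȳ − b·x̄ = 9.712857 − 0.022677·255.857143 = 3.910695
ŷ(119.3) = a + b·119.3 = 3.910695 + 0.022677·119.3 = 6.616103

6.6161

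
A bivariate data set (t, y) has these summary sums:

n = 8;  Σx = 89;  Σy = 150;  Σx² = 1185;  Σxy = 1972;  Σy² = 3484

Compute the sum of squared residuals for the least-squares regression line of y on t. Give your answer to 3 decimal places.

199.605

Sxx = Σx² − (Σx)²/n = 1185 − 990.125 = 194.875
Sxy = Σxy − (Σx)(Σy)/n = 1972 − 1668.75 = 303.25
Syy = Σy² − (Σy)²/n = 3484 − 2812.5 = 671.5
b = Sxy/Sxx = 303.25/194.875 = 1.556126
SSE = Syy − b·Sxy = 671.5 − 1.556126·303.25 = 199.604875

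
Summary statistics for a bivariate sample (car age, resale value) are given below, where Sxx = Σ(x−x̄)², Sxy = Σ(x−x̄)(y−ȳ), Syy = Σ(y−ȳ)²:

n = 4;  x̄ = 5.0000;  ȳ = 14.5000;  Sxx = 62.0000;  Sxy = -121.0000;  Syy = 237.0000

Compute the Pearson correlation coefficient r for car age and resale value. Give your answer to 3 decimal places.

r = Sxy/√(Sxx·Syy) = -121/√(14694) = -121/121.218810 = -0.998195

-0.998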